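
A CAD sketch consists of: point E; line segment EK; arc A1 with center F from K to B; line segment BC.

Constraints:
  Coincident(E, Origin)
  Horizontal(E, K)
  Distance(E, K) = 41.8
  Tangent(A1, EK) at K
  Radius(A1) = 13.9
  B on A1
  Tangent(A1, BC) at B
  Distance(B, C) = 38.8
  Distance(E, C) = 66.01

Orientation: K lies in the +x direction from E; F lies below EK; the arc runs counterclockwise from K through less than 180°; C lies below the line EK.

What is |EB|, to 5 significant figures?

32.943

Checks: E = (0.00, 0.00) ✓; |FB| = 13.90 ✓; ∠(FB, BC) = 90.00° ✓; |BC| = 38.80 ✓; |EC| = 66.01 ✓.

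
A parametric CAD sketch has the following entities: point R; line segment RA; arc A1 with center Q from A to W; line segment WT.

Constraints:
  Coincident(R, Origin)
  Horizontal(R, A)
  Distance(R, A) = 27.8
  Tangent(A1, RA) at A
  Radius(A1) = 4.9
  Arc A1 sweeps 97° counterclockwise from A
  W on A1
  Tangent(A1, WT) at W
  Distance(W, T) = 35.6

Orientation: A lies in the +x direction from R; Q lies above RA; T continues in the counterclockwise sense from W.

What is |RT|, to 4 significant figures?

49.69

R is at the origin; R and A share the same y with |RA| = 27.8 and A on the +x side, so A = (27.80, 0.000). Tangency of A1 to RA means the radius QA is perpendicular to RA, so Q = A + (0, 4.9) = (27.80, 4.900). On A1, A sits at bearing -90° from Q; a 97° counterclockwise sweep puts W at bearing 7°, so W = Q + 4.9·(cos 7°, sin 7°) = (32.66, 5.497). Tangency of A1 to WT means the radius QW is perpendicular to WT, so WT runs along (−sin 7°, cos 7°); with |WT| = 35.6, T = (28.32, 40.83). Then |RT| = |T − R| = 49.69.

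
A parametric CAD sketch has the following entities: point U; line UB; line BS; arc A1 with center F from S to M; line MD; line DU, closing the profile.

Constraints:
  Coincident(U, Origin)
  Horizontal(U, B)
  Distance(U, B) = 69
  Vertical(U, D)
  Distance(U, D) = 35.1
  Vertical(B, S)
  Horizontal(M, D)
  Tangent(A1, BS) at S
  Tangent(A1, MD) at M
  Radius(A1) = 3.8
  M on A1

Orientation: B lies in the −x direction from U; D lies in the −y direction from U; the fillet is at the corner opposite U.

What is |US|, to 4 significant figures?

75.77

The virtual corner opposite U is at (-69.00, -35.10). Since A1 is tangent to BS there, FS ⟂ BS and tangency of A1 to MD means the radius FM is perpendicular to MD, with radius 3.8, so the center F sits 3.8 in from both sides at F = (-65.20, -31.30). That places the tangent points at S = (-69.00, -31.30) on BS and M = (-65.20, -35.10) on MD. Then |US| = |S − U| = 75.77.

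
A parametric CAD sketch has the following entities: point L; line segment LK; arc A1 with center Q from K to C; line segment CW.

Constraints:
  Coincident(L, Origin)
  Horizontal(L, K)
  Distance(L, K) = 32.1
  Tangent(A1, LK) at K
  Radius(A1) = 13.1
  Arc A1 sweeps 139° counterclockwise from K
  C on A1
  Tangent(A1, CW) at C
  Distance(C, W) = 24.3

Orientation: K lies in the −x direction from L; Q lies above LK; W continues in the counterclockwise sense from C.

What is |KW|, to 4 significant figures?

40.13

On A1, K sits at bearing -90° from Q; a 139° counterclockwise sweep puts C at bearing 49°, so C = Q + 13.1·(cos 49°, sin 49°) = (-23.51, 22.99). The tangent condition forces QC to be normal to CW, so CW runs along (−sin 49°, cos 49°); with |CW| = 24.3, W = (-41.85, 38.93). Then |KW| = |W − K| = 40.13.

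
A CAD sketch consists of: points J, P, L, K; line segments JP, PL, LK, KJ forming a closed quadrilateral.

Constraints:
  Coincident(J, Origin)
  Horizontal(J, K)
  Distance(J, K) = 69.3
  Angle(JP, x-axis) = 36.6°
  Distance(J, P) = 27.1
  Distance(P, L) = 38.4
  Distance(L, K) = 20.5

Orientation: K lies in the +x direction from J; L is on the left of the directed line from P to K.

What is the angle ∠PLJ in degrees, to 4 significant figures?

13.73°

J is at the origin; JK is horizontal with |JK| = 69.3 and K in +x, so K = (69.3, 0). JP runs at 36.6° with |JP| = 27.1, so P = (21.76, 16.16). L is determined by |PL| = 38.4 and |LK| = 20.5 together: it lies at the intersection of circle(P, 38.4) and circle(K, 20.5). With |PK| = 50.21, the foot of the radical line on PK is 35.61 from P and the perpendicular offset is √(38.4² − 35.61²) = 14.38. Taking the left-of-PK solution: L = (60.10, 18.32).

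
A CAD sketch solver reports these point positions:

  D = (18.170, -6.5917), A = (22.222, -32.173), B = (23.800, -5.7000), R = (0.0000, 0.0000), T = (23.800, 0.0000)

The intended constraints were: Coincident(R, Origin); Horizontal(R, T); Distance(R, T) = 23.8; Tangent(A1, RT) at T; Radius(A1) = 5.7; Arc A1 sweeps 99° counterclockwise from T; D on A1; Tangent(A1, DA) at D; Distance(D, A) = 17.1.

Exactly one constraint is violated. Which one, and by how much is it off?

Distance(D, A) = 17.1 — off by 8.80.

R = (0.00, 0.00) ✓; R.y = 0.00, T.y = 0.00 ✓; |RT| = 23.80 ✓; ∠(BT, TR) = 90.00° ✓; |BT| = 5.700 ✓; bearing(B→D) − bearing(B→T) = 99.00° ✓; |BD| = 5.700 ✓; ∠(BD, DA) = 90.00° ✓; |DA| = 25.90 ✗.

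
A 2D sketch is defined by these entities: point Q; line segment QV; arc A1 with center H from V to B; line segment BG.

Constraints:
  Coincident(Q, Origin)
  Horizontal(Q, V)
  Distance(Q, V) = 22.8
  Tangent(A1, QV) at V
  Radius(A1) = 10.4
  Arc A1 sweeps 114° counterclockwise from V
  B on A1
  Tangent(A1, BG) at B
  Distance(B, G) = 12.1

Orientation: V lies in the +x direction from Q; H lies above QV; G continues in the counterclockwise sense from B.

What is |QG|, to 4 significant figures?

37.54

Q is at the origin; QV is horizontal with |QV| = 22.8 and V on the +x side, so V = (22.80, 0.000). Since A1 is tangent to QV there, HV ⟂ QV, so H = V + (0, 10.4) = (22.80, 10.40). On A1, V sits at bearing -90° from H; a 114° counterclockwise sweep puts B at bearing 24°, so B = H + 10.4·(cos 24°, sin 24°) = (32.30, 14.63). Since A1 is tangent to BG there, HB ⟂ BG, so BG runs along (−sin 24°, cos 24°); with |BG| = 12.1, G = (27.38, 25.68). Then |QG| = |G − Q| = 37.54.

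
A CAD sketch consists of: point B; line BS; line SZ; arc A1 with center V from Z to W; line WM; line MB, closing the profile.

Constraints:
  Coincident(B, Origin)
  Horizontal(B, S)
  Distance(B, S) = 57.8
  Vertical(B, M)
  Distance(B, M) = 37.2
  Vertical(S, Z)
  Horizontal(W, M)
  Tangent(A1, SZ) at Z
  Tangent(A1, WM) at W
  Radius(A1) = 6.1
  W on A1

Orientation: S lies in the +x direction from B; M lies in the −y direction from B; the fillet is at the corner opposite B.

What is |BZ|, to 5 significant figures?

65.636

The virtual corner opposite B is at (57.800, -37.200). The tangent condition forces VZ to be normal to SZ and A1 meets WM tangentially, so VW is at right angles to WM, with radius 6.1, so the center V sits 6.1 in from both sides at V = (51.700, -31.100). That places the tangent points at Z = (57.800, -31.100) on SZ and W = (51.700, -37.200) on WM. Then |BZ| = |Z − B| = 65.636.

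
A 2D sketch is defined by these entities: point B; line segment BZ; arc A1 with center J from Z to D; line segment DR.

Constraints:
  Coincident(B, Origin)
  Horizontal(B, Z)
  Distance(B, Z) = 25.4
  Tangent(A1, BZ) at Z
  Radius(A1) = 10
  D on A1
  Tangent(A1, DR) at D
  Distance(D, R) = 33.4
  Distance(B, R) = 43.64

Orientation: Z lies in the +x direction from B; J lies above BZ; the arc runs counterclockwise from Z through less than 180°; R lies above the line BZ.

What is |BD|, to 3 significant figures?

36.9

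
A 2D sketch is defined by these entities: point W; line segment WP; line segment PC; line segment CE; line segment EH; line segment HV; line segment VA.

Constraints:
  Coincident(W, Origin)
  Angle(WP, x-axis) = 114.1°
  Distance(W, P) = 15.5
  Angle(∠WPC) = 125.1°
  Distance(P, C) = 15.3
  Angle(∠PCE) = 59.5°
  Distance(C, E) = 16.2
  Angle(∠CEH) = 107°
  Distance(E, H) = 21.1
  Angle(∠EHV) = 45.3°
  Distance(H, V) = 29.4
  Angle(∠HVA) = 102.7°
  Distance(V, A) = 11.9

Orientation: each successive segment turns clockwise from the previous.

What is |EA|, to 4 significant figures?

17.51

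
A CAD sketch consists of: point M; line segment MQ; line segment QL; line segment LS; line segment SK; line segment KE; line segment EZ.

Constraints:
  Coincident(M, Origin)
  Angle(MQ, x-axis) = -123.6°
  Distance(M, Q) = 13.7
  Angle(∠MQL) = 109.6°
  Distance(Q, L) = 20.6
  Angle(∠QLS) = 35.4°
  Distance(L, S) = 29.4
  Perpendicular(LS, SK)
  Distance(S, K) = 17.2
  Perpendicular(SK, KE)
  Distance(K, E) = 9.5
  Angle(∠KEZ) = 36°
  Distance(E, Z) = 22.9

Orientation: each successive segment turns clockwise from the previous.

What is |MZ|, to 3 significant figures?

10.4

The perpendicularity gives KE at right angles to SK, so KE runs at -159°; with |KE| = 9.5, E = (-2.77, -15.2). ∠KEZ = 36.0° gives EZ at 57.4° from the x-axis; with |EZ| = 22.9, Z = (9.57, 4.11). Then |MZ| = |Z − M| = 10.4.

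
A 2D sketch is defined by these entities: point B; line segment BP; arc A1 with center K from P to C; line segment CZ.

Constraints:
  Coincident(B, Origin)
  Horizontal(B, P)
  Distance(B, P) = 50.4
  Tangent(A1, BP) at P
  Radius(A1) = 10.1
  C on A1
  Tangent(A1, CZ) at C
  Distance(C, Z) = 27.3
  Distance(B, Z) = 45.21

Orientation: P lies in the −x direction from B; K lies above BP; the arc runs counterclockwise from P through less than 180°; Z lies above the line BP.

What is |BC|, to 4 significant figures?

41.44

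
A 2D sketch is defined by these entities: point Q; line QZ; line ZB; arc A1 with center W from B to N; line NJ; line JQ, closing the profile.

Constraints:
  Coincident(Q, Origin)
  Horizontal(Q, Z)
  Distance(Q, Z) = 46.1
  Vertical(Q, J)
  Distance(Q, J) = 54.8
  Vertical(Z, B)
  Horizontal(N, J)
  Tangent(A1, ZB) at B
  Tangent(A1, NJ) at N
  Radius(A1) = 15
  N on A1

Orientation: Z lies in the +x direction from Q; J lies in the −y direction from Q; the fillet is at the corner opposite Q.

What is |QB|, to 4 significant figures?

60.90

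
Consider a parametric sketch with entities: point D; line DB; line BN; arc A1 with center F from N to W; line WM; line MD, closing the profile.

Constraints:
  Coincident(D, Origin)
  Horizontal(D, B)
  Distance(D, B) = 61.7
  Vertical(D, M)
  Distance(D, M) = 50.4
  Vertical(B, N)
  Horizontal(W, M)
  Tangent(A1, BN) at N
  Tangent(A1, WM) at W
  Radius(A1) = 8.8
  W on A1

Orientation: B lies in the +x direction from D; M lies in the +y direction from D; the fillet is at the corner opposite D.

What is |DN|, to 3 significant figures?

74.4

D is at the origin; D and B share the same y with |DB| = 61.7 and B on the +x side, so B = (61.7, 0.00). D and M share the same x with |DM| = 50.4 and M on the +y side, so M = (0.00, 50.4). The virtual corner opposite D is at (61.7, 50.4). A1 meets BN tangentially, so FN is at right angles to BN and since A1 is tangent to WM there, FW ⟂ WM, with radius 8.8, so the center F sits 8.8 in from both sides at F = (52.9, 41.6). That places the tangent points at N = (61.7, 41.6) on BN and W = (52.9, 50.4) on WM. Then |DN| = |N − D| = 74.4.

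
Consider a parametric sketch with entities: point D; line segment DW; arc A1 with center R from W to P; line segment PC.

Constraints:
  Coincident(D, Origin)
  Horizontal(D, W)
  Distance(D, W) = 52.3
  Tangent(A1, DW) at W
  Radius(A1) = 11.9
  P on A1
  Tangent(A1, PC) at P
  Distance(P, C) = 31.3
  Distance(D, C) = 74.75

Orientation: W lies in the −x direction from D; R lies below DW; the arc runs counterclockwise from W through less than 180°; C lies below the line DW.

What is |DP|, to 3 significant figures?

65.5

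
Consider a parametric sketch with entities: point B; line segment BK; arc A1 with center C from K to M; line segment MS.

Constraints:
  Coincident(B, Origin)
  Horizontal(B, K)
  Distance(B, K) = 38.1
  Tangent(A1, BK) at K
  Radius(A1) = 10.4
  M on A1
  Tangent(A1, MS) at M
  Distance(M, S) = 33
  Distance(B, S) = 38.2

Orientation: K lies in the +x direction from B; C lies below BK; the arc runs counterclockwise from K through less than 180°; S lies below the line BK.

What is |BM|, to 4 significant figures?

29.35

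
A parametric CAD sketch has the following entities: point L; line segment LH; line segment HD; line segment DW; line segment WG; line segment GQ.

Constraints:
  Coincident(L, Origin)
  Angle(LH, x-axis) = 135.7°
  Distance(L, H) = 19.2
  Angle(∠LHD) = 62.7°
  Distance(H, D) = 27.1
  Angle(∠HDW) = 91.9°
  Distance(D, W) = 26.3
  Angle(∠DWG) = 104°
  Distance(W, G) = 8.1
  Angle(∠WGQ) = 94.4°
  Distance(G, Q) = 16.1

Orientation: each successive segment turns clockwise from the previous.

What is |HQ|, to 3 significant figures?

19.8

∠DWG = 104.0° gives WG at -146° from the x-axis; with |WG| = 8.1, G = (14.4, -7.27). ∠WGQ = 94.4° gives GQ at 129° from the x-axis; with |GQ| = 16.1, Q = (4.34, 5.30). Then |HQ| = |Q − H| = 19.8.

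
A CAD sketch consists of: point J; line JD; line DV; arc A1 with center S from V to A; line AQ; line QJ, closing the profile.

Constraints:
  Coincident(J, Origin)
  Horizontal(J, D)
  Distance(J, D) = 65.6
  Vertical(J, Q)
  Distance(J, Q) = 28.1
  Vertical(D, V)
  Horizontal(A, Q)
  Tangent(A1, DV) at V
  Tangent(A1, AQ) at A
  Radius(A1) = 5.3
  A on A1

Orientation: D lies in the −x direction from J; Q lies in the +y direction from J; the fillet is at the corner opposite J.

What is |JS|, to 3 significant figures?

64.5

J is at the origin; JD is horizontal with |JD| = 65.6 and D on the −x side, so D = (-65.6, 0.00). J and Q share the same x with |JQ| = 28.1 and Q on the +y side, so Q = (0.00, 28.1). The virtual corner opposite J is at (-65.6, 28.1). The tangent condition forces SV to be normal to DV and tangency of A1 to AQ means the radius SA is perpendicular to AQ, with radius 5.3, so the center S sits 5.3 in from both sides at S = (-60.3, 22.8). Then |JS| = |S − J| = 64.5.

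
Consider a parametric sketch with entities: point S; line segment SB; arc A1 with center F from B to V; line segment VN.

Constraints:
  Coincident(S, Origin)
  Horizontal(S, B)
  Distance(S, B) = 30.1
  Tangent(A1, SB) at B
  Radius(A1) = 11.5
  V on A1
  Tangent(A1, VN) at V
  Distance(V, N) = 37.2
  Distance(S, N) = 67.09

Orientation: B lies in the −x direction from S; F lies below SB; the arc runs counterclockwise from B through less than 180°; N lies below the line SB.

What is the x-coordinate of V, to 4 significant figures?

-41.31

S is at the origin; S and B share the same y with |SB| = 30.1 and B on the −x side, so B = (-30.10, 0.000). The tangent condition forces FB to be normal to SB, so F = B + (0, -11.5) = (-30.10, -11.50). Since FV ⟂ VN (tangency), |FN| = √(11.5² + 37.2²) = 38.94 regardless of where V sits on A1. So N lies on both circle(S, 67.09) and circle(F, 38.94); the below-SB intersection is N = (-49.55, -45.23). V is the foot of the tangent from N: V = (-41.31, -8.954).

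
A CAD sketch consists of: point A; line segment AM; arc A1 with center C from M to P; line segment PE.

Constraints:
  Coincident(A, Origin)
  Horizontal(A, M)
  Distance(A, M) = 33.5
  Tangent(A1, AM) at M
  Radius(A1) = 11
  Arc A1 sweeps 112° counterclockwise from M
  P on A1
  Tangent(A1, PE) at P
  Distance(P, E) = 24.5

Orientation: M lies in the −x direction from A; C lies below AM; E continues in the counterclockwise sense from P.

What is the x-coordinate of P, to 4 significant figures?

-43.70

A is at the origin; AM is horizontal with |AM| = 33.5 and M on the −x side, so M = (-33.50, 0.000). Since A1 is tangent to AM there, CM ⟂ AM, so C = M + (0, -11) = (-33.50, -11.00). On A1, M sits at bearing 90° from C; a 112° counterclockwise sweep puts P at bearing 202°, so P = C + 11.0·(cos 202°, sin 202°) = (-43.70, -15.12). So P.x = -43.70.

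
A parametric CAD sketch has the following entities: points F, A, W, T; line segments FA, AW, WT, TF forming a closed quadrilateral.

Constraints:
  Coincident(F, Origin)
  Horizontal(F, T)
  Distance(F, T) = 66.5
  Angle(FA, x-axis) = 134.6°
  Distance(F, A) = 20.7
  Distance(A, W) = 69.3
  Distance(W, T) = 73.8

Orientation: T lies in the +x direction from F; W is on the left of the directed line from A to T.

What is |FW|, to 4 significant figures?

73.20

F is at the origin; F and T share the same y with |FT| = 66.5 and T in +x, so T = (66.5, 0). FA runs at 134.6° with |FA| = 20.7, so A = (-14.53, 14.74). W is determined by |AW| = 69.3 and |WT| = 73.8 together: it lies at the intersection of circle(A, 69.3) and circle(T, 73.8). With |AT| = 82.36, the foot of the radical line on AT is 37.27 from A and the perpendicular offset is √(69.3² − 37.27²) = 58.42. Taking the left-of-AT solution: W = (32.59, 65.55).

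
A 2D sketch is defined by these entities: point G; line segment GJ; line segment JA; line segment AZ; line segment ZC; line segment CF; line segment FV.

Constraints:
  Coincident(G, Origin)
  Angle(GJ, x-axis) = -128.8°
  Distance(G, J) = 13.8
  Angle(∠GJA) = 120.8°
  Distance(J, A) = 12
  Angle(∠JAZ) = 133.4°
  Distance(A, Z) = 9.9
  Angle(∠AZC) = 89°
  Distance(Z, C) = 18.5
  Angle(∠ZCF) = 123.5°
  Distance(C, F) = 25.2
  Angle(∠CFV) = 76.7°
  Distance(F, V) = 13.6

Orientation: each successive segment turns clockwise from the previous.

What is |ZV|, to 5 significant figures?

32.356

∠ZCF = 123.5° gives CF at -22.100° from the x-axis; with |CF| = 25.2, F = (12.348, -0.043983). ∠CFV = 76.7° gives FV at -125.40° from the x-axis; with |FV| = 13.6, V = (4.4697, -11.130). Then |ZV| = |V − Z| = 32.356.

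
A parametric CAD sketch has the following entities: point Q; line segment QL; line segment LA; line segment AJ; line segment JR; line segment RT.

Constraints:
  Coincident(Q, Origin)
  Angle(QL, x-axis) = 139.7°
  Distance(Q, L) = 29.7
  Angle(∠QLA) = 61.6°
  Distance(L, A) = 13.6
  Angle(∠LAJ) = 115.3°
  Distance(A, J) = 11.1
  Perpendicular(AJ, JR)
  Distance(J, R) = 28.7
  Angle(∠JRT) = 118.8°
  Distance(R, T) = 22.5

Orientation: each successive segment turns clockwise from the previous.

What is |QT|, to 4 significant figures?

43.43

Q is at the origin; QL runs at 139.7° with length 29.7, so L = (-22.65, 19.21). ∠QLA = 61.6° gives LA at 21.30° from the x-axis; with |LA| = 13.6, A = (-9.980, 24.15). ∠LAJ = 115.3° gives AJ at -43.40° from the x-axis; with |AJ| = 11.1, J = (-1.915, 16.52). AJ is perpendicular to JR, so JR runs at -133.4°; with |JR| = 28.7, R = (-21.63, -4.329). ∠JRT = 118.8° gives RT at 165.4° from the x-axis; with |RT| = 22.5, T = (-43.41, 1.342). Then |QT| = |T − Q| = 43.43.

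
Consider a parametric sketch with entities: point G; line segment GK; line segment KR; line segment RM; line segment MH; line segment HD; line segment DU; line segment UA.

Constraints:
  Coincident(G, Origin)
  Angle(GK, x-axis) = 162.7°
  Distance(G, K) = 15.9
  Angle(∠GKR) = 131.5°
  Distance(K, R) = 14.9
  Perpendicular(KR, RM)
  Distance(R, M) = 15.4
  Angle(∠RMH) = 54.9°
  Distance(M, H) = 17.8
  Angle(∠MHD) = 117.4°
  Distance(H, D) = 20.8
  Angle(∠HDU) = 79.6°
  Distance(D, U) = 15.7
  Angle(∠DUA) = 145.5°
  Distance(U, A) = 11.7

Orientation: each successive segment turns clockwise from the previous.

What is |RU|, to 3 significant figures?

11.0

∠MHD = 117.4° gives HD at -164° from the x-axis; with |HD| = 20.8, D = (-30.6, 1.25). ∠HDU = 79.6° gives DU at 96.1° from the x-axis; with |DU| = 15.7, U = (-32.2, 16.9). Then |RU| = |U − R| = 11.0.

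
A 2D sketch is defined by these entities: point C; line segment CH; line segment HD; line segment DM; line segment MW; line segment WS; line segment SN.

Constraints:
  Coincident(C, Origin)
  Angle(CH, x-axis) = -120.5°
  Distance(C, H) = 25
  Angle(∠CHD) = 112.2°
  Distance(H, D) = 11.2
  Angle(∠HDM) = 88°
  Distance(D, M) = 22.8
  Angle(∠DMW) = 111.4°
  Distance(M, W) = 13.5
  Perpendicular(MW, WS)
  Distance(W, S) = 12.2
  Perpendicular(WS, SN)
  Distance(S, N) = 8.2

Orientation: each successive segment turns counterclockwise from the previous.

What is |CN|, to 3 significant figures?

14.8

C is at the origin; CH runs at -120.5° with length 25.0, so H = (-12.7, -21.5). ∠CHD = 112.2° gives HD at -52.7° from the x-axis; with |HD| = 11.2, D = (-5.90, -30.5). ∠HDM = 88.0° gives DM at 39.3° from the x-axis; with |DM| = 22.8, M = (11.7, -16.0). ∠DMW = 111.4° gives MW at 108° from the x-axis; with |MW| = 13.5, W = (7.59, -3.16). MW is perpendicular to WS, so WS runs at -162°; with |WS| = 12.2, S = (-4.02, -6.91). WS ⟂ SN, so SN runs at -72.1°; with |SN| = 8.2, N = (-1.50, -14.7). Then |CN| = |N − C| = 14.8.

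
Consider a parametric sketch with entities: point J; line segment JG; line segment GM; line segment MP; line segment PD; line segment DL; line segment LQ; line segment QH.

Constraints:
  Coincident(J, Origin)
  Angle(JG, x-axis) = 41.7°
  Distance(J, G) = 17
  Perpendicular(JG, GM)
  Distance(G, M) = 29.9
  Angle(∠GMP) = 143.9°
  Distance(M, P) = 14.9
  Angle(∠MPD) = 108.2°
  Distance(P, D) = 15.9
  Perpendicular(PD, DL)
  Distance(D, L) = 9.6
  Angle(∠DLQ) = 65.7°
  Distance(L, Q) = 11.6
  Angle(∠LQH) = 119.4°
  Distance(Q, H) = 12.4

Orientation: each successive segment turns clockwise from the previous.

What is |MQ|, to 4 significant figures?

13.66

PD ⟂ DL, so DL runs at 113.8°; with |DL| = 9.6, L = (15.62, -23.48). ∠DLQ = 65.7° gives LQ at -0.5000° from the x-axis; with |LQ| = 11.6, Q = (27.21, -23.58). Then |MQ| = |Q − M| = 13.66.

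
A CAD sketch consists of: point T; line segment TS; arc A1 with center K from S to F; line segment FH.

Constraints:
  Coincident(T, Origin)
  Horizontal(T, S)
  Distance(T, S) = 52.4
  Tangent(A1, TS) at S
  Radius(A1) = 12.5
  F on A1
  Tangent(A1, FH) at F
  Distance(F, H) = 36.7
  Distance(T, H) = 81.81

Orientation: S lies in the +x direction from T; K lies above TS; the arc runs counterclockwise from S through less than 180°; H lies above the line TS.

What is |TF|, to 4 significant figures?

66.05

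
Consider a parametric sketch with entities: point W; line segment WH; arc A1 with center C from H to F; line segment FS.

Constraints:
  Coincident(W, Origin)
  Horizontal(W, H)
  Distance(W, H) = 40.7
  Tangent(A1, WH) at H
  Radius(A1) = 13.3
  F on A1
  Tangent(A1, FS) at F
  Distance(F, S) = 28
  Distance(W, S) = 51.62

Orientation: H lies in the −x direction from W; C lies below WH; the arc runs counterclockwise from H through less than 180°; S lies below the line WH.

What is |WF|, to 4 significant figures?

54.90

Checks: |CF| = 13.30 ✓; ∠(CF, FS) = 90.00° ✓; |FS| = 28.00 ✓; |WS| = 51.62 ✓.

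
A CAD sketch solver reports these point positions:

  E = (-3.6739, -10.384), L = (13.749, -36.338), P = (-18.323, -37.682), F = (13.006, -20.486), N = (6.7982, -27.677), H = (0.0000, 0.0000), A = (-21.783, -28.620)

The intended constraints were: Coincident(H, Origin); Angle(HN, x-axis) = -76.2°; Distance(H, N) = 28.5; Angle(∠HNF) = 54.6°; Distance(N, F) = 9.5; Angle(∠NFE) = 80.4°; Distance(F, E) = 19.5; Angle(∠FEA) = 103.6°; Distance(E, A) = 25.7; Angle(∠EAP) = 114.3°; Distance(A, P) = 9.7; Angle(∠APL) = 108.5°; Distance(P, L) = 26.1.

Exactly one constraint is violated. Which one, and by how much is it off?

Distance(P, L) = 26.1 — off by 6.00.

H = (0.00, 0.00) ✓; HN at -76.20° ✓; |HN| = 28.50 ✓; ∠HNF = 54.60° ✓; |NF| = 9.500 ✓; ∠NFE = 80.40° ✓; |FE| = 19.50 ✓; ∠FEA = 103.6° ✓; |EA| = 25.70 ✓; ∠EAP = 114.3° ✓; |AP| = 9.700 ✓; ∠APL = 108.5° ✓; |PL| = 32.10 ✗.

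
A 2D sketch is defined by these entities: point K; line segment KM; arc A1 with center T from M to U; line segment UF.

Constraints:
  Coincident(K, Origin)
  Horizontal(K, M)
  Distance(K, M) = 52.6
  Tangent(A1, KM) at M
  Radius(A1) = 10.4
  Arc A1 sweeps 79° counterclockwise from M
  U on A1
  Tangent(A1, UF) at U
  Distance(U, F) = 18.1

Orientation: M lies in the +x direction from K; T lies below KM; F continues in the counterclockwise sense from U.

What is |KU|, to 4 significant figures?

43.22

K is at the origin; KM is horizontal with |KM| = 52.6 and M on the +x side, so M = (52.60, 0.000). A1 meets KM tangentially, so TM is at right angles to KM, so T = M + (0, -10.4) = (52.60, -10.40). On A1, M sits at bearing 90° from T; a 79° counterclockwise sweep puts U at bearing 169°, so U = T + 10.4·(cos 169°, sin 169°) = (42.39, -8.416). Then |KU| = |U − K| = 43.22.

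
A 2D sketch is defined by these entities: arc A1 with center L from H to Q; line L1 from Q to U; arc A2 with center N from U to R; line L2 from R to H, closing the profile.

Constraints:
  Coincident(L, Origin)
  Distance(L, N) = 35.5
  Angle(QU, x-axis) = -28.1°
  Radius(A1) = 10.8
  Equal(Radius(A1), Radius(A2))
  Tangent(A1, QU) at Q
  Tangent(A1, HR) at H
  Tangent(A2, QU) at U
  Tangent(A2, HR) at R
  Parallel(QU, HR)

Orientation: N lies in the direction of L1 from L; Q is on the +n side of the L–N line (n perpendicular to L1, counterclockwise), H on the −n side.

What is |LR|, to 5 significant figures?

37.106

The slot axis is L1's direction at -28.1°, so u = (cos -28.1°, sin -28.1°) = (0.88213, -0.47101) and n = (−sin -28.1°, cos -28.1°) = (0.47101, 0.88213). L is at the origin and N lies 35.5 along u from L, so N = 35.5·u = (31.316, -16.721). Tangency of A1 to both parallel lines with radius 10.8 puts Q and H at L ± 10.8·n: Q = (5.0869, 9.5270), H = (-5.0869, -9.5270). Equal radii place U and R the same way about N: U = N + 10.8·n = (36.402, -7.1940), R = N − 10.8·n = (26.229, -26.248). Then |LR| = |R − L| = 37.106.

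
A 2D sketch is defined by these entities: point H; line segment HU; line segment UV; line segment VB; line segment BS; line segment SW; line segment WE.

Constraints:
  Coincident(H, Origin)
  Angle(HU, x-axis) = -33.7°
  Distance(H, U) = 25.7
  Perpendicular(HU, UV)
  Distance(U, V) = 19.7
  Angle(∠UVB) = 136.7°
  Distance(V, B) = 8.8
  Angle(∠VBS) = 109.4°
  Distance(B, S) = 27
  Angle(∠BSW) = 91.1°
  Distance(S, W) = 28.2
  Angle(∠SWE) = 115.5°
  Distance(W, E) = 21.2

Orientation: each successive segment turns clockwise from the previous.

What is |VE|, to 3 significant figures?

31.6

H is at the origin; HU runs at -33.7° with length 25.7, so U = (21.4, -14.3). The perpendicularity gives UV at right angles to HU, so UV runs at -124°; with |UV| = 19.7, V = (10.5, -30.6). ∠UVB = 136.7° gives VB at -167° from the x-axis; with |VB| = 8.8, B = (1.88, -32.6). ∠VBS = 109.4° gives BS at 122° from the x-axis; with |BS| = 27.0, S = (-12.6, -9.83). ∠BSW = 91.1° gives SW at 33.5° from the x-axis; with |SW| = 28.2, W = (10.9, 5.73). ∠SWE = 115.5° gives WE at -31.0° from the x-axis; with |WE| = 21.2, E = (29.1, -5.19). Then |VE| = |E − V| = 31.6.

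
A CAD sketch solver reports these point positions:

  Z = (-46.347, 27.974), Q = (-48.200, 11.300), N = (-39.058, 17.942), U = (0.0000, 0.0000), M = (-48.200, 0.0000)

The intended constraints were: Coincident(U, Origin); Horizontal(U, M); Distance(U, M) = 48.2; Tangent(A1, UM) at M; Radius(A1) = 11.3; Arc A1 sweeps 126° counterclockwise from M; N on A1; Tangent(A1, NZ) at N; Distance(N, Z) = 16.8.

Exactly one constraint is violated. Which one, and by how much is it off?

Distance(N, Z) = 16.8 — off by 4.40.

U = (0.00, 0.00) ✓; U.y = 0.00, M.y = 0.00 ✓; |UM| = 48.20 ✓; ∠(QM, MU) = 90.00° ✓; |QM| = 11.30 ✓; bearing(Q→N) − bearing(Q→M) = 126.0° ✓; |QN| = 11.30 ✓; ∠(QN, NZ) = 90.00° ✓; |NZ| = 12.40 ✗.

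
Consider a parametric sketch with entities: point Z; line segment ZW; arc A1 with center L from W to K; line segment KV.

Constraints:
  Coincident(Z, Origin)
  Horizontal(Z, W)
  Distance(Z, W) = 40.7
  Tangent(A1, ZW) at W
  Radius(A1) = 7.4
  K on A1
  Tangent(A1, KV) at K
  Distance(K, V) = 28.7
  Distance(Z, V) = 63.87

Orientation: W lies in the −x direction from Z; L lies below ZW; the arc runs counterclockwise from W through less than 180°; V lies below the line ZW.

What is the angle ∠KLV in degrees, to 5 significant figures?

75.542°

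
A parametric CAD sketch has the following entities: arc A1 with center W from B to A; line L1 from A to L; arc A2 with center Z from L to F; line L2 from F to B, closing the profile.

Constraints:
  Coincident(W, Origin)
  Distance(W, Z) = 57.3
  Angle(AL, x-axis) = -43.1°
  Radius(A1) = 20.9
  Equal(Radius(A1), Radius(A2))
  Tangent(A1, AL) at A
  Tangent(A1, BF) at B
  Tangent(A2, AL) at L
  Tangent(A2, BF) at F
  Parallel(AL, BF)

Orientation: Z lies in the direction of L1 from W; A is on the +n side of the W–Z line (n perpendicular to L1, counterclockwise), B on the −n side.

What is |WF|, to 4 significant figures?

60.99

Tangency of A1 to both parallel lines with radius 20.9 puts A and B at W ± 20.9·n: A = (14.28, 15.26), B = (-14.28, -15.26). Equal radii place L and F the same way about Z: L = Z + 20.9·n = (56.12, -23.89), F = Z − 20.9·n = (27.56, -54.41). Then |WF| = |F − W| = 60.99.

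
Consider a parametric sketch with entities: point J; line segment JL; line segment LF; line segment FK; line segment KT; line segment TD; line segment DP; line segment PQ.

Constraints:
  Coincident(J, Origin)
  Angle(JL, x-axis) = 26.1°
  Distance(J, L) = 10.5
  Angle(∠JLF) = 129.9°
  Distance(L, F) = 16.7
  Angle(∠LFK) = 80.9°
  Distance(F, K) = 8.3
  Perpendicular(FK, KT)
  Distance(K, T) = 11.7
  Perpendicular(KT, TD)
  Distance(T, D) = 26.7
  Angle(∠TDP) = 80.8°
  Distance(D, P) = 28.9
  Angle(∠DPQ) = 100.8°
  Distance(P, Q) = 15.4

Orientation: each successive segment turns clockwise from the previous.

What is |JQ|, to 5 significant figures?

40.394

J is at the origin; JL runs at 26.1° with length 10.5, so L = (9.4293, 4.6194). ∠JLF = 129.9° gives LF at -24.000° from the x-axis; with |LF| = 16.7, F = (24.685, -2.1731). ∠LFK = 80.9° gives FK at -123.10° from the x-axis; with |FK| = 8.3, K = (20.153, -9.1262). FK is perpendicular to KT, so KT runs at 146.90°; with |KT| = 11.7, T = (10.352, -2.7368). The perpendicularity gives TD at right angles to KT, so TD runs at 56.900°; with |TD| = 26.7, D = (24.932, 19.630). ∠TDP = 80.8° gives DP at -42.300° from the x-axis; with |DP| = 28.9, P = (46.308, 0.18022). ∠DPQ = 100.8° gives PQ at -121.50° from the x-axis; with |PQ| = 15.4, Q = (38.261, -12.950). Then |JQ| = |Q − J| = 40.394.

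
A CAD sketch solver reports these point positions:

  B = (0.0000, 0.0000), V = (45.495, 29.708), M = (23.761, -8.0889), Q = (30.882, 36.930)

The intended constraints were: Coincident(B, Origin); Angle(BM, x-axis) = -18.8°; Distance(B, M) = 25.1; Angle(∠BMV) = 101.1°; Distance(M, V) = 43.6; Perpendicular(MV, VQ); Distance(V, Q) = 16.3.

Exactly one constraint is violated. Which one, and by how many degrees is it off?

Perpendicular(MV, VQ) — off by 3.60°.

B = (0.00, 0.00) ✓; BM at -18.80° ✓; |BM| = 25.10 ✓; ∠BMV = 101.1° ✓; |MV| = 43.60 ✓; ∠(MV, VQ) = 93.60° ✗; |VQ| = 16.30 ✓.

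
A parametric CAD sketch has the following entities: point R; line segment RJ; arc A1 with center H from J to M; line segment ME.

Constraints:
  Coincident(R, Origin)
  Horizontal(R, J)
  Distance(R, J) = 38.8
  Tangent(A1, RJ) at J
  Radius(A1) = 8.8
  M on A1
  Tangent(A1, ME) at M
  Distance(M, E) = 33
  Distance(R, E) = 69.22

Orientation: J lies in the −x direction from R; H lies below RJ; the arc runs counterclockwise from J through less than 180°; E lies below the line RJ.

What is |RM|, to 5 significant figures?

47.353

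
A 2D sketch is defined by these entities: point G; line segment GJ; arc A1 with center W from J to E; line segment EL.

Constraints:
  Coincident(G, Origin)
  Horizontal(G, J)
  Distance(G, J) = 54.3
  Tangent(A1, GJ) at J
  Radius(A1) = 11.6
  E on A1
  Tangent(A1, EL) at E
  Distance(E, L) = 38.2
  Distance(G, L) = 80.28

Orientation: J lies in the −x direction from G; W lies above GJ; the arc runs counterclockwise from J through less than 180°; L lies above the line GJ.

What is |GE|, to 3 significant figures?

47.3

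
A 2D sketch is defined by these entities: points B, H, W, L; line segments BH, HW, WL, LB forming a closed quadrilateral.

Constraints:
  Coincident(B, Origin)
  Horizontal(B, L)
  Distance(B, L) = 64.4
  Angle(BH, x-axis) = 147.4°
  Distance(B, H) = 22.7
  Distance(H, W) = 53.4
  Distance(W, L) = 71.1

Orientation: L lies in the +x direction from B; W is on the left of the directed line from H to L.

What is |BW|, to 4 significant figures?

54.73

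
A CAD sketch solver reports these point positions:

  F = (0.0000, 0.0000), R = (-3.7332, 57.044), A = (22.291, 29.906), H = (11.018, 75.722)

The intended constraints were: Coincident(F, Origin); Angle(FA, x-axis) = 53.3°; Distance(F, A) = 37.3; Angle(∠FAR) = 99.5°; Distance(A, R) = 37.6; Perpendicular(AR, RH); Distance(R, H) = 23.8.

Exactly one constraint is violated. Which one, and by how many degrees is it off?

Perpendicular(AR, RH) — off by 7.90°.

F = (0.00, 0.00) ✓; FA at 53.30° ✓; |FA| = 37.30 ✓; ∠FAR = 99.50° ✓; |AR| = 37.60 ✓; ∠(AR, RH) = 82.10° ✗; |RH| = 23.80 ✓.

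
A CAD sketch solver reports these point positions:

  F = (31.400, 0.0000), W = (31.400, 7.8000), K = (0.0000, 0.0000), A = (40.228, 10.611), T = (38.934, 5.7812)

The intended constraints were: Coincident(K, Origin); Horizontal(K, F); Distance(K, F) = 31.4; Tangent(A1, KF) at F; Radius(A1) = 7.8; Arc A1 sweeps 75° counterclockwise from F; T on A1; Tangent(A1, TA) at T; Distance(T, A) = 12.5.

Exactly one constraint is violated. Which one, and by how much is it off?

Distance(T, A) = 12.5 — off by 7.50.

K = (0.00, 0.00) ✓; K.y = 0.00, F.y = 0.00 ✓; |KF| = 31.40 ✓; ∠(WF, FK) = 90.00° ✓; |WF| = 7.800 ✓; bearing(W→T) − bearing(W→F) = 75.00° ✓; |WT| = 7.800 ✓; ∠(WT, TA) = 90.00° ✓; |TA| = 5.000 ✗.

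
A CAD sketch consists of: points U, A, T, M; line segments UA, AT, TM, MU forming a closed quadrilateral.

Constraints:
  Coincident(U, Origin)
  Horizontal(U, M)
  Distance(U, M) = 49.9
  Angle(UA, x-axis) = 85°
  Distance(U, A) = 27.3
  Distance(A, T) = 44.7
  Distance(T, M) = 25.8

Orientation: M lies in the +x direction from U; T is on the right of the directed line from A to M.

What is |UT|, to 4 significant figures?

28.38

U is at the origin; UM is horizontal with |UM| = 49.9 and M in +x, so M = (49.9, 0). UA runs at 85.0° with |UA| = 27.3, so A = (2.379, 27.20). T is determined by |AT| = 44.7 and |TM| = 25.8 together: it lies at the intersection of circle(A, 44.7) and circle(M, 25.8). With |AM| = 54.75, the foot of the radical line on AM is 39.54 from A and the perpendicular offset is √(44.7² − 39.54²) = 20.84. Taking the right-of-AM solution: T = (26.35, -10.53).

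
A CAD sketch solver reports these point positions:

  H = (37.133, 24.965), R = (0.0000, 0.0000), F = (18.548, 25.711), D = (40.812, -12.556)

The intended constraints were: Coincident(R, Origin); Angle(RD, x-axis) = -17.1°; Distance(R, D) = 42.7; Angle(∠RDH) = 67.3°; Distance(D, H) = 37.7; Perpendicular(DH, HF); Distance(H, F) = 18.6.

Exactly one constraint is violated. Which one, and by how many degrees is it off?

Perpendicular(DH, HF) — off by 7.90°.

R = (0.00, 0.00) ✓; RD at -17.10° ✓; |RD| = 42.70 ✓; ∠RDH = 67.30° ✓; |DH| = 37.70 ✓; ∠(DH, HF) = 82.10° ✗; |HF| = 18.60 ✓.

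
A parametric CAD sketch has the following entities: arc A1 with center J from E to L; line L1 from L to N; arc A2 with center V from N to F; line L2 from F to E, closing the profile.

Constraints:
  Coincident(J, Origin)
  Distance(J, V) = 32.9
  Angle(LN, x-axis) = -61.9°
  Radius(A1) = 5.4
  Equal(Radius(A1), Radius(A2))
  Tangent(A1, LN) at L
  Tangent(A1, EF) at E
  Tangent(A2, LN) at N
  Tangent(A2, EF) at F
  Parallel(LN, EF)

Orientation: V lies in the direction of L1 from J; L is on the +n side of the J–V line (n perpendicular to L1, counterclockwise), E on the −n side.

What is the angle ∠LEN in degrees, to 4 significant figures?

71.83°

Tangency of A1 to both parallel lines with radius 5.4 puts L and E at J ± 5.4·n: L = (4.763, 2.543), E = (-4.763, -2.543). Equal radii place N and F the same way about V: N = V + 5.4·n = (20.26, -26.48), F = V − 5.4·n = (10.73, -31.57). Then cos ∠LEN = EL·EN / (|EL||EN|), giving 71.83°.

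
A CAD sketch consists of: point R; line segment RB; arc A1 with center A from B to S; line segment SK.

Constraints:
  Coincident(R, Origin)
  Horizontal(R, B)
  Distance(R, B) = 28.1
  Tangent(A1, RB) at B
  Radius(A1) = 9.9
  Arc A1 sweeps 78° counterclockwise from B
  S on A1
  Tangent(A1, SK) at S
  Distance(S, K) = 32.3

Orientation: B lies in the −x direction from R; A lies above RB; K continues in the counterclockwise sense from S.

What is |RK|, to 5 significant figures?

41.135

R is at the origin; RB is horizontal with |RB| = 28.1 and B on the −x side, so B = (-28.100, 0.0000). Since A1 is tangent to RB there, AB ⟂ RB, so A = B + (0, 9.9) = (-28.100, 9.9000). On A1, B sits at bearing -90° from A; a 78° counterclockwise sweep puts S at bearing -12°, so S = A + 9.9·(cos -12°, sin -12°) = (-18.416, 7.8417). Since A1 is tangent to SK there, AS ⟂ SK, so SK runs along (−sin -12°, cos -12°); with |SK| = 32.3, K = (-11.701, 39.436). Then |RK| = |K − R| = 41.135.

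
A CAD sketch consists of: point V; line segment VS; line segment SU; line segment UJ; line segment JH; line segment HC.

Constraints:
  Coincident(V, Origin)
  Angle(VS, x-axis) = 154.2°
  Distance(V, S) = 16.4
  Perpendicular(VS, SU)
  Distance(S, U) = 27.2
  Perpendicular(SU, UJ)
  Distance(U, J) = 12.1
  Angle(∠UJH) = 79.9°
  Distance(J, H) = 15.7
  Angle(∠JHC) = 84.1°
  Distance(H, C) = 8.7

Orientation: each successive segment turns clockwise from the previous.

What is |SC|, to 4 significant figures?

14.18

∠UJH = 79.9° gives JH at -125.9° from the x-axis; with |JH| = 15.7, H = (-1.239, 13.64). ∠JHC = 84.1° gives HC at 138.2° from the x-axis; with |HC| = 8.7, C = (-7.725, 19.44). Then |SC| = |C − S| = 14.18.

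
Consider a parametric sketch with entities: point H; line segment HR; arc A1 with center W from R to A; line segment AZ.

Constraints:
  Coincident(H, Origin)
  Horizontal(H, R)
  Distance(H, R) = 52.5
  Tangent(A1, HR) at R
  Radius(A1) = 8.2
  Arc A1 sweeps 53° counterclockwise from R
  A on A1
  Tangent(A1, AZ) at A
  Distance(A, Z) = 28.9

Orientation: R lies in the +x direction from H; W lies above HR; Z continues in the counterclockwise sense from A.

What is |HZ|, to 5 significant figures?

80.854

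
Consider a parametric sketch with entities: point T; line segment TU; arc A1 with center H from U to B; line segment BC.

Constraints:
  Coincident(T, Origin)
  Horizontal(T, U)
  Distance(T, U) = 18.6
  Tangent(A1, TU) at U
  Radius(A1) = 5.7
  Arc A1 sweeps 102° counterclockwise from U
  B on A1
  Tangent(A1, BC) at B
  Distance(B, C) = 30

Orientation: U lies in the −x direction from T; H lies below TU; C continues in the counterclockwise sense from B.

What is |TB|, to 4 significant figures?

25.14

Since A1 is tangent to TU there, HU ⟂ TU, so H = U + (0, -5.7) = (-18.60, -5.700). On A1, U sits at bearing 90° from H; a 102° counterclockwise sweep puts B at bearing 192°, so B = H + 5.7·(cos 192°, sin 192°) = (-24.18, -6.885). Then |TB| = |B − T| = 25.14.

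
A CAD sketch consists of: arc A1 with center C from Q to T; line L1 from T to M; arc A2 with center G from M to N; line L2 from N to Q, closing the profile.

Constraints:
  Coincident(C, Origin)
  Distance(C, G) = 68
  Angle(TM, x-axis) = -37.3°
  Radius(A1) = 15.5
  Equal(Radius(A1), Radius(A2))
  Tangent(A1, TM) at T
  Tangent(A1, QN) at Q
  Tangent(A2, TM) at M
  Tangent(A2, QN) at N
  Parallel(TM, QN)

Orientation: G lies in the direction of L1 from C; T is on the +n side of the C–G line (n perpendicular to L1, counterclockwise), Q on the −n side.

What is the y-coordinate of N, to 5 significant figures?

-53.537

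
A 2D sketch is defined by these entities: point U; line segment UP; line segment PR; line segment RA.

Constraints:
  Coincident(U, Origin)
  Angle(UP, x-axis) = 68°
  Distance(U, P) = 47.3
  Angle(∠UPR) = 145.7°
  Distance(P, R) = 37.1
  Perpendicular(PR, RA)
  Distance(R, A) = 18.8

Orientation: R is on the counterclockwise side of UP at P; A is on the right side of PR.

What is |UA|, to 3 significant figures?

88.7

U is at the origin; UP runs at 68.0° with length 47.3, so P = 47.3·(cos 68.0°, sin 68.0°) = (17.7, 43.9). ∠UPR = 145.7°, so PR runs at 68.0° + (180° − 145.7°) = 102° from the x-axis; with |PR| = 37.1, R = P + 37.1·(cos 102°, sin 102°) = (9.82, 80.1). PR is perpendicular to RA; with |RA| = 18.8 on the right of PR, A = R + 18.8·(0.977, 0.213) = (28.2, 84.1). Then |UA| = |A − U| = 88.7.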